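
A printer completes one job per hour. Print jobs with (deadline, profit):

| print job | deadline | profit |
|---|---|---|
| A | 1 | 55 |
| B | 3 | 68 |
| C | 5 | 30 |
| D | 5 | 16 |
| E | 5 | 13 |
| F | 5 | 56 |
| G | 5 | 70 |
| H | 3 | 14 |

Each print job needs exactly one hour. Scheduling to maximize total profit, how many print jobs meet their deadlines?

By profit: G(d5,70), B(d3,68), F(d5,56), A(d1,55), C(d5,30), D(d5,16), H(d3,14), E(d5,13)
G→slot 5; B→slot 3; F→slot 4; A→slot 1; C→slot 2; D skipped; H skipped; E skipped.
5 of 8 scheduled.

5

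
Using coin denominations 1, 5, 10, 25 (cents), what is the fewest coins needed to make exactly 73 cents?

7

Use the largest denomination that fits, subtract, and repeat.
73 = 2×25 + 2×10 + 3×1
Total coins = 2 + 2 + 3 = 7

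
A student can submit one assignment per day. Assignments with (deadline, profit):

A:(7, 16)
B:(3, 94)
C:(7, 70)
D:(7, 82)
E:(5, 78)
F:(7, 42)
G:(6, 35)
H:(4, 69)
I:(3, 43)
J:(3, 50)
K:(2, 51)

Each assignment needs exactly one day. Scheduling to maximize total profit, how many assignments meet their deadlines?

7

Take jobs in profit order; each goes to the latest open slot no later than its deadline.
By profit: B(d3,94), D(d7,82), E(d5,78), C(d7,70), H(d4,69), K(d2,51), J(d3,50), I(d3,43), F(d7,42), G(d6,35), A(d7,16)
B→slot 3; D→slot 7; E→slot 5; C→slot 6; H→slot 4; K→slot 2; J→slot 1; I skipped; F skipped; G skipped; A skipped.
7 of 11 scheduled.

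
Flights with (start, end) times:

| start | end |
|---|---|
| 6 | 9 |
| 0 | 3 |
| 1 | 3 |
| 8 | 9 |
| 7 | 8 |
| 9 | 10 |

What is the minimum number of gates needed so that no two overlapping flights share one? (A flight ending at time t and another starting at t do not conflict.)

Count concurrent intervals with a sweep; the peak is the room count.
starts: [0, 1, 6, 7, 8, 9]
ends:   [3, 3, 8, 9, 9, 10]
s0→1 s1→2  — peak 2.

2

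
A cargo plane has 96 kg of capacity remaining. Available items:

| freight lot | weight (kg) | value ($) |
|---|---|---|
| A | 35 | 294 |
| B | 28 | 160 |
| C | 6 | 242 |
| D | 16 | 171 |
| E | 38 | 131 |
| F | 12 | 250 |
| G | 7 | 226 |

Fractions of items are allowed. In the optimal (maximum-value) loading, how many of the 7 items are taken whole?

Sort by value per unit weight and fill in that order.
Order: C (242/6=40.33) > G (226/7=32.29) > F (250/12=20.83) > D (171/16=10.69) > A (294/35=8.40) > B (160/28=5.71) > E (131/38=3.45)
Fill: take C (6 @ 242) → take G (7 @ 226) → take F (12 @ 250) → take D (16 @ 171) → take A (35 @ 294) → take 20/28 of B → 114.29; 96/96 used.
5 item(s) taken whole; one partial (take 20/28 of B).

5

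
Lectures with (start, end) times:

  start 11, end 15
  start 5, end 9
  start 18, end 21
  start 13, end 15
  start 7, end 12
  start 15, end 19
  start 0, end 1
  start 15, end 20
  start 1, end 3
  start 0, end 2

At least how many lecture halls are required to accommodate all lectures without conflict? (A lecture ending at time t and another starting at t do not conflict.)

3

Events (time:±→running): 0:+→1 0:+→2 1:-→1 1:+→2 2:-→1 3:-→0 5:+→1 7:+→2 9:-→1 11:+→2 12:-→1 13:+→2 15:-→1 15:-→0 15:+→1 15:+→2 18:+→3 … peak 3.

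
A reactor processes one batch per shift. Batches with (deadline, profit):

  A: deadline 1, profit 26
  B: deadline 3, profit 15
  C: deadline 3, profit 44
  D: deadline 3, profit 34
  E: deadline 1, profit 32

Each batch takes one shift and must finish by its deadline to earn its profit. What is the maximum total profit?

110

Take jobs in profit order; each goes to the latest open slot no later than its deadline.
Profit order: C=44 D=34 E=32 A=26 B=15
Assign: C→slot 3, D→slot 2, E→slot 1, A skipped, B skipped.
Slots: [1:E] [2:D] [3:C]
Profit = 32 + 34 + 44 = 110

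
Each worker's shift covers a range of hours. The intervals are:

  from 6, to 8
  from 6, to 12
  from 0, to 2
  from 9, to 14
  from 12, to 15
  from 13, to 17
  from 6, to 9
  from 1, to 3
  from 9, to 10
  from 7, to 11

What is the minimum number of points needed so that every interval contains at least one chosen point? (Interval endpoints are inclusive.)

4

Process intervals by earliest right end; each time one isn't hit yet, stab at its right endpoint.
By right end: [0,2]  [1,3]  [6,8]  [6,9]  [9,10]  [7,11]  [6,12]  [9,14]  [12,15]  [13,17]
[0,2] uncovered → point at 2; [6,8] uncovered → point at 8; [9,10] uncovered → point at 10; [12,15] uncovered → point at 15.
Points: 2, 8, 10, 15 (4 total).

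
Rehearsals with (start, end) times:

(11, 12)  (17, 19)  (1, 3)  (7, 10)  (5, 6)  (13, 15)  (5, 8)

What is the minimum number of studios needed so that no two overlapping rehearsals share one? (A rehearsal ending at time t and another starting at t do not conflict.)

2

starts: [1, 5, 5, 7, 11, 13, 17]
ends:   [3, 6, 8, 10, 12, 15, 19]
s1→1 e3→0 s5→1 s5→2  — peak 2.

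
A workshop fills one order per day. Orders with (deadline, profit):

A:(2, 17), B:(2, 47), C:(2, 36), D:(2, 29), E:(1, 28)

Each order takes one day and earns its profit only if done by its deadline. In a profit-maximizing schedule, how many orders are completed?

Sort by profit descending; place each in the latest free slot ≤ its deadline.
By profit: B(d2,47), C(d2,36), D(d2,29), E(d1,28), A(d2,17)
B→slot 2; C→slot 1; D skipped; E skipped; A skipped.
2 of 5 scheduled.

2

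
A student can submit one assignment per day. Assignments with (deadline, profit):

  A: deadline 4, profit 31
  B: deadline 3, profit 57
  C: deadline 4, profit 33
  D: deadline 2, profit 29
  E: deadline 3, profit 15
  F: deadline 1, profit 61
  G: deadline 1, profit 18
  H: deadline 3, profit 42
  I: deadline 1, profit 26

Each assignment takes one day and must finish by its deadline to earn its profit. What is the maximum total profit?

Take jobs in profit order; each goes to the latest open slot no later than its deadline.
By profit: F(d1,61), B(d3,57), H(d3,42), C(d4,33), A(d4,31), D(d2,29), I(d1,26), G(d1,18), E(d3,15)
F→slot 1; B→slot 3; H→slot 2; C→slot 4; A skipped; D skipped; I skipped; G skipped; E skipped.
Profit = 61 + 42 + 57 + 33 = 193

193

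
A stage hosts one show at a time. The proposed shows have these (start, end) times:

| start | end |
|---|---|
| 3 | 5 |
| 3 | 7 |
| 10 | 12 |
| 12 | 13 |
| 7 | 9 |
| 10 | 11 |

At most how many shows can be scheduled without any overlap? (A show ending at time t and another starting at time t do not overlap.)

By end time: (3,5), (3,7), (7,9), (10,11), (10,12), (12,13).
Pick (3,5); next start ≥ 5 → (7,9); next start ≥ 9 → (10,11); next start ≥ 11 → (12,13).
Selected 4 shows.

4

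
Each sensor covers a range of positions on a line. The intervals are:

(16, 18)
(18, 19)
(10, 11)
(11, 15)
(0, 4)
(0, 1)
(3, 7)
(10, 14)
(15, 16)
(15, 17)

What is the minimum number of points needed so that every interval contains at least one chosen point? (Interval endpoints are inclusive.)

5

By right end: [0,1]  [0,4]  [3,7]  [10,11]  [10,14]  [11,15]  [15,16]  [15,17]  [16,18]  [18,19]
[0,1] uncovered → point at 1; [3,7] uncovered → point at 7; [10,11] uncovered → point at 11; [15,16] uncovered → point at 16; [18,19] uncovered → point at 19.
Points: 1, 7, 11, 16, 19 (5 total).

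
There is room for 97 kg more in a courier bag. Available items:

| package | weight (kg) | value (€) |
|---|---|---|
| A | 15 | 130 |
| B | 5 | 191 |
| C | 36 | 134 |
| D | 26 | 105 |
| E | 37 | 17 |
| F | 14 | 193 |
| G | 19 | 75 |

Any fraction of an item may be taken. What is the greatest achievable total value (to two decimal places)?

Sort by value per unit weight and fill in that order.
Order: B (191/5=38.20) > F (193/14=13.79) > A (130/15=8.67) > D (105/26=4.04) > G (75/19=3.95) > C (134/36=3.72) > E (17/37=0.46)
Fill: take B (5 @ 191) → take F (14 @ 193) → take A (15 @ 130) → take D (26 @ 105) → take G (19 @ 75) → take 18/36 of C → 67.00; 97/97 used.
Total value = 761.00

761.00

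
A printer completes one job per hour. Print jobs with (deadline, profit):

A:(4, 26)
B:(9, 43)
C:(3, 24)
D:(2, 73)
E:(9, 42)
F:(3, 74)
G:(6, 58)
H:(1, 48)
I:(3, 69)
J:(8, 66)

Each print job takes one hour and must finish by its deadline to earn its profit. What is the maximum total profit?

By profit: F(d3,74), D(d2,73), I(d3,69), J(d8,66), G(d6,58), H(d1,48), B(d9,43), E(d9,42), A(d4,26), C(d3,24)
F→slot 3; D→slot 2; I→slot 1; J→slot 8; G→slot 6; H skipped; B→slot 9; E→slot 7; A→slot 4; C skipped.
Profit = 69 + 73 + 74 + 26 + 58 + 42 + 66 + 43 = 451

451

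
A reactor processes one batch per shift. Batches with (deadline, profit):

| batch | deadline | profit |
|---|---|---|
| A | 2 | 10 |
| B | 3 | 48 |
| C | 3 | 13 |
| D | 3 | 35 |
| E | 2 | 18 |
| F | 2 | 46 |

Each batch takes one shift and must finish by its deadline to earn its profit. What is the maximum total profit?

129

Sort by profit descending; place each in the latest free slot ≤ its deadline.
Profit order: B=48 F=46 D=35 E=18 C=13 A=10
Assign: B→slot 3, F→slot 2, D→slot 1, E skipped, C skipped, A skipped.
Slots: [1:D] [2:F] [3:B]
Profit = 35 + 46 + 48 = 129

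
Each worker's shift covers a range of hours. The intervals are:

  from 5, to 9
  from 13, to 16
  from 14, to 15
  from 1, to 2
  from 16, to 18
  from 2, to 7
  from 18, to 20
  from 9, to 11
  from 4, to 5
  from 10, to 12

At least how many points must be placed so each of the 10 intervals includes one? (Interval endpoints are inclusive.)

5

Sort by right endpoint; whenever an interval is uncovered, place a point at its right end.
Sorted: [1,2] [4,5] [2,7] [5,9] [9,11] [10,12] [14,15] [13,16] [16,18] [18,20]
{[1,2]} hit by 2; {[4,5],[2,7],[5,9]} hit by 5; {[9,11],[10,12]} hit by 11; {[14,15],[13,16]} hit by 15; {[16,18],[18,20]} hit by 18.
Points: 2, 5, 11, 15, 18 (5 total).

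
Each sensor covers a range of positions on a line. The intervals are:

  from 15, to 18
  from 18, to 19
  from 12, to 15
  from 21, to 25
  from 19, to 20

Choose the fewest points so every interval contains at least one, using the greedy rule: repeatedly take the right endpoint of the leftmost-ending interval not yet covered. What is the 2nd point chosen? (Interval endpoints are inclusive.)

Process intervals by earliest right end; each time one isn't hit yet, stab at its right endpoint.
By right end: [12,15]  [15,18]  [18,19]  [19,20]  [21,25]
[12,15] uncovered → point at 15; [18,19] uncovered → point at 19; [21,25] uncovered → point at 25.
Points: 15, 19, 25 (3 total).

19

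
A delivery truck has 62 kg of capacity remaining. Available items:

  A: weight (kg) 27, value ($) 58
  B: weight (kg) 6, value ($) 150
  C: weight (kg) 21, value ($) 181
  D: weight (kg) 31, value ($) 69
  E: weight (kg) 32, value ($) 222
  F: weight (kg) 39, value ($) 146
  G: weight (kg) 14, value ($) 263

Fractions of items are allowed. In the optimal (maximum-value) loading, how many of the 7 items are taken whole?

Greedy by value/weight ratio, highest first.
Ratios (sorted): B 25.00, G 18.79, C 8.62, E 6.94, F 3.74, D 2.23, A 2.15
take B (6 @ 150); take G (14 @ 263); take C (21 @ 181); take 21/32 of E → 145.69. Capacity used 62/62.
3 item(s) taken whole; one partial (take 21/32 of E).

3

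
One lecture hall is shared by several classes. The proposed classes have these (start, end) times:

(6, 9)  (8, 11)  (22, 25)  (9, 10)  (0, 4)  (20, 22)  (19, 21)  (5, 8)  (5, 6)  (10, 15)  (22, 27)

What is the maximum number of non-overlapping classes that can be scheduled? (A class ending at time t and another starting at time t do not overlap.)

7

Sorted by end: (0,4)  (5,6)  (5,8)  (6,9)  (9,10)  (8,11)  (10,15)  (19,21)  (20,22)  (22,25)  (22,27)
take (0,4); take (5,6); skip (5,8); take (6,9); take (9,10); take (10,15); take (19,21); skip (20,22); take (22,25); skip (22,27).
Selected 7 classes.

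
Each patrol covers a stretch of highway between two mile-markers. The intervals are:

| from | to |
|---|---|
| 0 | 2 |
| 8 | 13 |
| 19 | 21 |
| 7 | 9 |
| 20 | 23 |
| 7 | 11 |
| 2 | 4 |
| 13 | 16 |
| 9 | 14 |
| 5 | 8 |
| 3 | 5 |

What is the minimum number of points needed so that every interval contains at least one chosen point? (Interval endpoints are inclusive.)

Sort by right endpoint; whenever an interval is uncovered, place a point at its right end.
Sorted: [0,2] [2,4] [3,5] [5,8] [7,9] [7,11] [8,13] [9,14] [13,16] [19,21] [20,23]
{[0,2],[2,4]} hit by 2; {[3,5],[5,8]} hit by 5; {[7,9],[7,11],[8,13],[9,14]} hit by 9; {[13,16]} hit by 16; {[19,21],[20,23]} hit by 21.
Points: 2, 5, 9, 16, 21 (5 total).

5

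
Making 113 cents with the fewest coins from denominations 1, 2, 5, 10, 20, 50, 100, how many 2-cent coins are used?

Use the largest denomination that fits, subtract, and repeat.
113 − 1×100→13 − 1×10→3 − 1×2→1 − 1×1→0
Count of 2: 1

1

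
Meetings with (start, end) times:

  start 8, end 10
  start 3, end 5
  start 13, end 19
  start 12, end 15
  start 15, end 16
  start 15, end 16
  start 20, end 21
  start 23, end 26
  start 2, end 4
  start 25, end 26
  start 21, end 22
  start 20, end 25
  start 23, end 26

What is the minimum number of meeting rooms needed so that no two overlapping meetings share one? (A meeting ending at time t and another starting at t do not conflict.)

3

The answer is the maximum number of intervals overlapping at any instant.
starts: [2, 3, 8, 12, 13, 15, 15, 20, 20, 21, 23, 23, 25]
ends:   [4, 5, 10, 15, 16, 16, 19, 21, 22, 25, 26, 26, 26]
s2→1 s3→2 e4→1 e5→0 s8→1 e10→0 s12→1 s13→2 e15→1 s15→2 s15→3  — peak 3.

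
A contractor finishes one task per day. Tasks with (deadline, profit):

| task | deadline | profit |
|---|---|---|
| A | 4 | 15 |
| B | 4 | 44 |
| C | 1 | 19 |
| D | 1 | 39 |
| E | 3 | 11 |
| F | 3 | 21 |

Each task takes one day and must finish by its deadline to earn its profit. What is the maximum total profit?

Sort by profit descending; place each in the latest free slot ≤ its deadline.
By profit: B(d4,44), D(d1,39), F(d3,21), C(d1,19), A(d4,15), E(d3,11)
B→slot 4; D→slot 1; F→slot 3; C skipped; A→slot 2; E skipped.
Profit = 39 + 15 + 21 + 44 = 119

119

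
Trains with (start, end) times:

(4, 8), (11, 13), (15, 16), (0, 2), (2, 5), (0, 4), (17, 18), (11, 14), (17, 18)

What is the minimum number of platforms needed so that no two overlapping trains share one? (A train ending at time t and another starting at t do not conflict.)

2

starts: [0, 0, 2, 4, 11, 11, 15, 17, 17]
ends:   [2, 4, 5, 8, 13, 14, 16, 18, 18]
s0→1 s0→2  — peak 2.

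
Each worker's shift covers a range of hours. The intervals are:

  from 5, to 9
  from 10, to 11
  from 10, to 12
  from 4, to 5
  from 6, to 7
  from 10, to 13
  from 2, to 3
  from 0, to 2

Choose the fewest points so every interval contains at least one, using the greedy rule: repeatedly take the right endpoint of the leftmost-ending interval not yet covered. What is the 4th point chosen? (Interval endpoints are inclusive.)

11

Sort by right endpoint; whenever an interval is uncovered, place a point at its right end.
Sorted: [0,2] [2,3] [4,5] [6,7] [5,9] [10,11] [10,12] [10,13]
{[0,2],[2,3]} hit by 2; {[4,5]} hit by 5; {[6,7],[5,9]} hit by 7; {[10,11],[10,12],[10,13]} hit by 11.
Points: 2, 5, 7, 11 (4 total).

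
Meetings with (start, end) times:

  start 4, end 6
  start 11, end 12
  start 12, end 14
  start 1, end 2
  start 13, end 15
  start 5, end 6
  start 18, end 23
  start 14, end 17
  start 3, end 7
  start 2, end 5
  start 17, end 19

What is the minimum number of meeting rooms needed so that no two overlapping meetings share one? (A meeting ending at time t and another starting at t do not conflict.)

The answer is the maximum number of intervals overlapping at any instant.
starts: [1, 2, 3, 4, 5, 11, 12, 13, 14, 17, 18]
ends:   [2, 5, 6, 6, 7, 12, 14, 15, 17, 19, 23]
s1→1 e2→0 s2→1 s3→2 s4→3  — peak 3.

3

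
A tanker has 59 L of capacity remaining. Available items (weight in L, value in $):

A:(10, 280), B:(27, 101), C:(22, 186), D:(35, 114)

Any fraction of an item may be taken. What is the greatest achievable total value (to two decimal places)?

Sort by value per unit weight and fill in that order.
Order: A (280/10=28.00) > C (186/22=8.45) > B (101/27=3.74) > D (114/35=3.26)
Fill: take A (10 @ 280) → take C (22 @ 186) → take B (27 @ 101); 59/59 used.
Total value = 567.00

567.00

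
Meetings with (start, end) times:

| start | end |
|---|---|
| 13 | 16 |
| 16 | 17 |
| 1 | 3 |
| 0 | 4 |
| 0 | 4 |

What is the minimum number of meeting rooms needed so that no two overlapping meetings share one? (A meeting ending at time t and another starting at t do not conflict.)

3

Count concurrent intervals with a sweep; the peak is the room count.
Events (time:±→running): 0:+→1 0:+→2 1:+→3 … peak 3.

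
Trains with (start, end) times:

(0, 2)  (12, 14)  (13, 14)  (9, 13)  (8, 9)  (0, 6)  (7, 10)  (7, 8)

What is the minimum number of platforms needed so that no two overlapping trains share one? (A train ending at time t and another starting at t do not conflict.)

2

Count concurrent intervals with a sweep; the peak is the room count.
starts: [0, 0, 7, 7, 8, 9, 12, 13]
ends:   [2, 6, 8, 9, 10, 13, 14, 14]
s0→1 s0→2  — peak 2.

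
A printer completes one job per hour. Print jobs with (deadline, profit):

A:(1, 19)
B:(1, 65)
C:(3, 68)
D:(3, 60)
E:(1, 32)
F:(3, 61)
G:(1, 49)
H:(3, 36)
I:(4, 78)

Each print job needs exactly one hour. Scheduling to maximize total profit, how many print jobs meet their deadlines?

Sort by profit descending; place each in the latest free slot ≤ its deadline.
By profit: I(d4,78), C(d3,68), B(d1,65), F(d3,61), D(d3,60), G(d1,49), H(d3,36), E(d1,32), A(d1,19)
I→slot 4; C→slot 3; B→slot 1; F→slot 2; D skipped; G skipped; H skipped; E skipped; A skipped.
4 of 9 scheduled.

4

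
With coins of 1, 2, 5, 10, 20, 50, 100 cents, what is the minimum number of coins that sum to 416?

7

Use the largest denomination that fits, subtract, and repeat.
416 − 4×100→16 − 1×10→6 − 1×5→1 − 1×1→0
Total coins = 4 + 1 + 1 + 1 = 7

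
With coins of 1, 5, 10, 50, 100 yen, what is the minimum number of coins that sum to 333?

333 − 3×100→33 − 3×10→3 − 3×1→0
Total coins = 3 + 3 + 3 = 9

9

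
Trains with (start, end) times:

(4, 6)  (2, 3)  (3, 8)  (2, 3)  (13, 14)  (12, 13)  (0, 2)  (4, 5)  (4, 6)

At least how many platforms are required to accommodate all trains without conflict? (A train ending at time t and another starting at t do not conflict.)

4

Count concurrent intervals with a sweep; the peak is the room count.
Events (time:±→running): 0:+→1 2:-→0 2:+→1 2:+→2 3:-→1 3:-→0 3:+→1 4:+→2 4:+→3 4:+→4 … peak 4.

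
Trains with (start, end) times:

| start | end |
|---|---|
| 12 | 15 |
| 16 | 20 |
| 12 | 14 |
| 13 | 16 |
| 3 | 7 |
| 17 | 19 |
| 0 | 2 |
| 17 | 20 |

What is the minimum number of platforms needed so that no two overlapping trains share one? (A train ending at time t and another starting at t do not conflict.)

3

Count concurrent intervals with a sweep; the peak is the room count.
Events (time:±→running): 0:+→1 2:-→0 3:+→1 7:-→0 12:+→1 12:+→2 13:+→3 … peak 3.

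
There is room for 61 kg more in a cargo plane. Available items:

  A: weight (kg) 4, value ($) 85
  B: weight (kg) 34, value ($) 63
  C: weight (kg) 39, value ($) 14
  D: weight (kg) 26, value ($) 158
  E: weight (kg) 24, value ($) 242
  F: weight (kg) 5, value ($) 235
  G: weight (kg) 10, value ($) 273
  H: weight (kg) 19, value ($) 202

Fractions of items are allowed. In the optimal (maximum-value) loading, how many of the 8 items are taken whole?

4

Ratios (sorted): F 47.00, G 27.30, A 21.25, H 10.63, E 10.08, D 6.08, B 1.85, C 0.36
take F (5 @ 235); take G (10 @ 273); take A (4 @ 85); take H (19 @ 202); take 23/24 of E → 231.92. Capacity used 61/61.
4 item(s) taken whole; one partial (take 23/24 of E).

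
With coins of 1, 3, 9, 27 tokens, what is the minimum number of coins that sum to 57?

3

Use the largest denomination that fits, subtract, and repeat.
57 = 2×27 + 1×3
Total coins = 2 + 1 = 3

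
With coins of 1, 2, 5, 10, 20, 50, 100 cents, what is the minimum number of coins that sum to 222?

222 = 2×100 + 1×20 + 1×2
Total coins = 2 + 1 + 1 = 4

4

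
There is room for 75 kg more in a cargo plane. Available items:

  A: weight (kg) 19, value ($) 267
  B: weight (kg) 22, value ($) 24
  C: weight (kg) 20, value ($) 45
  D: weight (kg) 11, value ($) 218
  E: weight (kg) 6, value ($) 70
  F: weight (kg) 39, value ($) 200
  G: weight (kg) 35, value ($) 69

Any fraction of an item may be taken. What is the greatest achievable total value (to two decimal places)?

Ratios (sorted): D 19.82, A 14.05, E 11.67, F 5.13, C 2.25, G 1.97, B 1.09
take D (11 @ 218); take A (19 @ 267); take E (6 @ 70); take F (39 @ 200). Capacity used 75/75.
Total value = 755.00

755.00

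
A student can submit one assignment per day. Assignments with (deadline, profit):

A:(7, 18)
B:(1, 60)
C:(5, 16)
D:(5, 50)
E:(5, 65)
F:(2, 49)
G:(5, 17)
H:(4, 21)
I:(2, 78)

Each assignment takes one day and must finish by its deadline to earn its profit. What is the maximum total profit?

Sort by profit descending; place each in the latest free slot ≤ its deadline.
Profit order: I=78 E=65 B=60 D=50 F=49 H=21 A=18 G=17 C=16
Assign: I→slot 2, E→slot 5, B→slot 1, D→slot 4, F skipped, H→slot 3, A→slot 7, G skipped, C skipped.
Slots: [1:B] [2:I] [3:H] [4:D] [5:E] [7:A]
Profit = 60 + 78 + 21 + 50 + 65 + 18 = 292

292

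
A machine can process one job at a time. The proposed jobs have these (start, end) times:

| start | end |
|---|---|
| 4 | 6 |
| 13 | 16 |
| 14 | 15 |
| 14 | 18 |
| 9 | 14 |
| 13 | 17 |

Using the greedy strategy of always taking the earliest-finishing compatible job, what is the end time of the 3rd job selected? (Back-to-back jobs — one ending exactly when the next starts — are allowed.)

15

By end time: (4,6), (9,14), (14,15), (13,16), (13,17), (14,18).
Pick (4,6); next start ≥ 6 → (9,14); next start ≥ 14 → (14,15).
Selected: (4,6) (9,14) (14,15)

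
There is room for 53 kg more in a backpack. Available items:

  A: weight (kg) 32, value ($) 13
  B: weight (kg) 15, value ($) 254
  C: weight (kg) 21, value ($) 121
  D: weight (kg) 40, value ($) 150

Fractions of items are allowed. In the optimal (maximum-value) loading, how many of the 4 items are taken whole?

Greedy by value/weight ratio, highest first.
Order: B (254/15=16.93) > C (121/21=5.76) > D (150/40=3.75) > A (13/32=0.41)
Fill: take B (15 @ 254) → take C (21 @ 121) → take 17/40 of D → 63.75; 53/53 used.
2 item(s) taken whole; one partial (take 17/40 of D).

2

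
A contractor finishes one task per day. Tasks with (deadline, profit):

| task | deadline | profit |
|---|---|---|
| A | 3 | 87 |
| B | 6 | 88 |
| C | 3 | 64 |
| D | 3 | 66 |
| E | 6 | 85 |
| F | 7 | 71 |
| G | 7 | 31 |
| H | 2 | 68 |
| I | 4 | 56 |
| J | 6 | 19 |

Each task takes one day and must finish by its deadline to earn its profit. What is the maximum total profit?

521

Sort by profit descending; place each in the latest free slot ≤ its deadline.
By profit: B(d6,88), A(d3,87), E(d6,85), F(d7,71), H(d2,68), D(d3,66), C(d3,64), I(d4,56), G(d7,31), J(d6,19)
B→slot 6; A→slot 3; E→slot 5; F→slot 7; H→slot 2; D→slot 1; C skipped; I→slot 4; G skipped; J skipped.
Profit = 66 + 68 + 87 + 56 + 85 + 88 + 71 = 521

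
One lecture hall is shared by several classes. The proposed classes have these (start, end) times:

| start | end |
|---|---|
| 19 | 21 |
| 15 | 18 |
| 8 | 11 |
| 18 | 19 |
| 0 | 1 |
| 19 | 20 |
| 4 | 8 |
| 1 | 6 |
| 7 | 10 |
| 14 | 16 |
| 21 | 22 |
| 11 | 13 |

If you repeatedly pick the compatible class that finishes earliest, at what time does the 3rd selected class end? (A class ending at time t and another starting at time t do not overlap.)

10

Greedy by earliest finish: after sorting by end time, pick each interval compatible with the last pick.
Sorted by end: (0,1)  (1,6)  (4,8)  (7,10)  (8,11)  (11,13)  (14,16)  (15,18)  (18,19)  (19,20)  (19,21)  (21,22)
take (0,1); take (1,6); skip (4,8); take (7,10); take (11,13); take (14,16); skip (15,18); take (18,19); take (19,20); take (21,22).
Selected: (0,1) (1,6) (7,10) (11,13) (14,16) (18,19) (19,20) (21,22)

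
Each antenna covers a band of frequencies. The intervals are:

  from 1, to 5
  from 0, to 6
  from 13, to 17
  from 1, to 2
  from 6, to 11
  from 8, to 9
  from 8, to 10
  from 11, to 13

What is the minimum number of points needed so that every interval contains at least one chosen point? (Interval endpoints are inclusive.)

Process intervals by earliest right end; each time one isn't hit yet, stab at its right endpoint.
Sorted: [1,2] [1,5] [0,6] [8,9] [8,10] [6,11] [11,13] [13,17]
{[1,2],[1,5],[0,6]} hit by 2; {[8,9],[8,10],[6,11]} hit by 9; {[11,13],[13,17]} hit by 13.
Points: 2, 9, 13 (3 total).

3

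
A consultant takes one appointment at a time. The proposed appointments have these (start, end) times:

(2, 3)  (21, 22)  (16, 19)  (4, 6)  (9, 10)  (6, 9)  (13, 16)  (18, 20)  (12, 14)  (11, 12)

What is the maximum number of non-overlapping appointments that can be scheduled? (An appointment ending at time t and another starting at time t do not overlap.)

Sort by end time and greedily take each interval whose start is ≥ the last chosen end.
Sorted by end: (2,3)  (4,6)  (6,9)  (9,10)  (11,12)  (12,14)  (13,16)  (16,19)  (18,20)  (21,22)
take (2,3); take (4,6); take (6,9); take (9,10); take (11,12); take (12,14); take (16,19); skip (18,20); take (21,22).
Selected 8 appointments.

8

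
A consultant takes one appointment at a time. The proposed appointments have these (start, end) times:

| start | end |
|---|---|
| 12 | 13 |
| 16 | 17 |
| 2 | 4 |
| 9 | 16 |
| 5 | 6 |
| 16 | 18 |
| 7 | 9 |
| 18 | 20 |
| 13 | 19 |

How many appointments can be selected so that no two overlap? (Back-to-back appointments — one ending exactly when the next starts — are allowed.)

Greedy by earliest finish: after sorting by end time, pick each interval compatible with the last pick.
By end time: (2,4), (5,6), (7,9), (12,13), (9,16), (16,17), (16,18), (13,19), (18,20).
Pick (2,4); next start ≥ 4 → (5,6); next start ≥ 6 → (7,9); next start ≥ 9 → (12,13); next start ≥ 13 → (16,17); next start ≥ 17 → (18,20).
Selected 6 appointments.

6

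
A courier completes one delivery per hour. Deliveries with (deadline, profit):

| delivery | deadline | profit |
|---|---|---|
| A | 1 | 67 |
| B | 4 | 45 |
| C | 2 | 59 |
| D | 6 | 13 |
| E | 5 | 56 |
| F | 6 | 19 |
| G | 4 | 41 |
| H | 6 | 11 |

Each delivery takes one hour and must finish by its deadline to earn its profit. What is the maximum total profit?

Sort by profit descending; place each in the latest free slot ≤ its deadline.
By profit: A(d1,67), C(d2,59), E(d5,56), B(d4,45), G(d4,41), F(d6,19), D(d6,13), H(d6,11)
A→slot 1; C→slot 2; E→slot 5; B→slot 4; G→slot 3; F→slot 6; D skipped; H skipped.
Profit = 67 + 59 + 41 + 45 + 56 + 19 = 287

287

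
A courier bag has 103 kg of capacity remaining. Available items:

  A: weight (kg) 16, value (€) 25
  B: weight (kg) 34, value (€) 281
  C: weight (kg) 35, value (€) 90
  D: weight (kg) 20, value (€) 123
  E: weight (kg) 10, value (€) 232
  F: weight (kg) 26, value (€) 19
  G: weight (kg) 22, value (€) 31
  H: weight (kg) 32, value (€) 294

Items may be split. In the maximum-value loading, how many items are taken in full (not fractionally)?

4

Order: E (232/10=23.20) > H (294/32=9.19) > B (281/34=8.26) > D (123/20=6.15) > C (90/35=2.57) > A (25/16=1.56) > G (31/22=1.41) > F (19/26=0.73)
Fill: take E (10 @ 232) → take H (32 @ 294) → take B (34 @ 281) → take D (20 @ 123) → take 7/35 of C → 18.00; 103/103 used.
4 item(s) taken whole; one partial (take 7/35 of C).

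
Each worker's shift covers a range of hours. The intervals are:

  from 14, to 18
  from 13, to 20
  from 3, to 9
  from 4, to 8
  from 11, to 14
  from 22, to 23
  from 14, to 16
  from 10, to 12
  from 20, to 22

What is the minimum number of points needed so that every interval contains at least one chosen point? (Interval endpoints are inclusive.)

4

Sort by right endpoint; whenever an interval is uncovered, place a point at its right end.
By right end: [4,8]  [3,9]  [10,12]  [11,14]  [14,16]  [14,18]  [13,20]  [20,22]  [22,23]
[4,8] uncovered → point at 8; [10,12] uncovered → point at 12; [14,16] uncovered → point at 16; [20,22] uncovered → point at 22.
Points: 8, 12, 16, 22 (4 total).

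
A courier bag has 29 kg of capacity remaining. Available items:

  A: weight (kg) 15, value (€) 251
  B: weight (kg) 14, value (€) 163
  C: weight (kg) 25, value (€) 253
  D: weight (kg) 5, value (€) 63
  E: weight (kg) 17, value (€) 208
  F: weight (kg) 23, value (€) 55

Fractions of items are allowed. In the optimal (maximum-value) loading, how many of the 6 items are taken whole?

2

Greedy by value/weight ratio, highest first.
Ratios (sorted): A 16.73, D 12.60, E 12.24, B 11.64, C 10.12, F 2.39
take A (15 @ 251); take D (5 @ 63); take 9/17 of E → 110.12. Capacity used 29/29.
2 item(s) taken whole; one partial (take 9/17 of E).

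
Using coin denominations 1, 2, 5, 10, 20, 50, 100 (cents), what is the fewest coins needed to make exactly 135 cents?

4

Use the largest denomination that fits, subtract, and repeat.
135 = 1×100 + 1×20 + 1×10 + 1×5
Total coins = 1 + 1 + 1 + 1 = 4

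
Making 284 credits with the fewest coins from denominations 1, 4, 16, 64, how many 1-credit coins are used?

0

Use the largest denomination that fits, subtract, and repeat.
284 = 4×64 + 1×16 + 3×4
Count of 1: 0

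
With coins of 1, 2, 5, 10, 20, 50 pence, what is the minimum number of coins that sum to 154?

5

Greedy: take as many of the largest coin as possible, then repeat with the remainder.
154 = 3×50 + 2×2
Total coins = 3 + 2 = 5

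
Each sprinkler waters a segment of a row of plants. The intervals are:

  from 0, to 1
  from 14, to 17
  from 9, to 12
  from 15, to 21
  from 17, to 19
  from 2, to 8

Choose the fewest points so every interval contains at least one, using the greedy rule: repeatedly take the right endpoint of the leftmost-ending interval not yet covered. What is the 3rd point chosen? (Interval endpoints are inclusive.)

Sorted: [0,1] [2,8] [9,12] [14,17] [17,19] [15,21]
{[0,1]} hit by 1; {[2,8]} hit by 8; {[9,12]} hit by 12; {[14,17],[17,19],[15,21]} hit by 17.
Points: 1, 8, 12, 17 (4 total).

12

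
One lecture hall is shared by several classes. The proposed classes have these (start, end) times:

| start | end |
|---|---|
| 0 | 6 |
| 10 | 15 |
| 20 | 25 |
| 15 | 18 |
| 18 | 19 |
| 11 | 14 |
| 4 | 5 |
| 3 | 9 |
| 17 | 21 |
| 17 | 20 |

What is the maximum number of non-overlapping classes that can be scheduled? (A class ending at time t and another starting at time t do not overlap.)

By end time: (4,5), (0,6), (3,9), (11,14), (10,15), (15,18), (18,19), (17,20), (17,21), (20,25).
Pick (4,5); next start ≥ 5 → (11,14); next start ≥ 14 → (15,18); next start ≥ 18 → (18,19); next start ≥ 19 → (20,25).
Selected 5 classes.

5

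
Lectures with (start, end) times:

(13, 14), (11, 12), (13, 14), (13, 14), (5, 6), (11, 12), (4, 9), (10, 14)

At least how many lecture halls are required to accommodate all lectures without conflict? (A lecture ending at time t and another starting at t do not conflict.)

Events (time:±→running): 4:+→1 5:+→2 6:-→1 9:-→0 10:+→1 11:+→2 11:+→3 12:-→2 12:-→1 13:+→2 13:+→3 13:+→4 … peak 4.

4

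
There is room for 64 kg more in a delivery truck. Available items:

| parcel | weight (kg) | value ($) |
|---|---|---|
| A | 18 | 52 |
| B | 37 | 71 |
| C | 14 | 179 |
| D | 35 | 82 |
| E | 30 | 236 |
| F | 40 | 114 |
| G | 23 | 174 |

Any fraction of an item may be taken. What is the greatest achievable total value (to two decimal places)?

566.30

Ratios (sorted): C 12.79, E 7.87, G 7.57, A 2.89, F 2.85, D 2.34, B 1.92
take C (14 @ 179); take E (30 @ 236); take 20/23 of G → 151.30. Capacity used 64/64.
Total value = 566.30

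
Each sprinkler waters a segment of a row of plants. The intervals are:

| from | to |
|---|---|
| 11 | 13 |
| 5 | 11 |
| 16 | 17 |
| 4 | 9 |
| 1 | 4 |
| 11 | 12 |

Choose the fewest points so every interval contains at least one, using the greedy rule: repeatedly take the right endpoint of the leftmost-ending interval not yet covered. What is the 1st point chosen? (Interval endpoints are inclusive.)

Sort by right endpoint; whenever an interval is uncovered, place a point at its right end.
Sorted: [1,4] [4,9] [5,11] [11,12] [11,13] [16,17]
{[1,4],[4,9]} hit by 4; {[5,11],[11,12],[11,13]} hit by 11; {[16,17]} hit by 17.
Points: 4, 11, 17 (3 total).

4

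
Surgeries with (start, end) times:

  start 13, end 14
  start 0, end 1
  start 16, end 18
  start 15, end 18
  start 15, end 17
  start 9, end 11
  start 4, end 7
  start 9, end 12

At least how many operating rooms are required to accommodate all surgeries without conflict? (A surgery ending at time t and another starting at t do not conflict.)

The answer is the maximum number of intervals overlapping at any instant.
Events (time:±→running): 0:+→1 1:-→0 4:+→1 7:-→0 9:+→1 9:+→2 11:-→1 12:-→0 13:+→1 14:-→0 15:+→1 15:+→2 16:+→3 … peak 3.

3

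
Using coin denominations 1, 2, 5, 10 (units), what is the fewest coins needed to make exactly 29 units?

5

29 = 2×10 + 1×5 + 2×2
Total coins = 2 + 1 + 2 = 5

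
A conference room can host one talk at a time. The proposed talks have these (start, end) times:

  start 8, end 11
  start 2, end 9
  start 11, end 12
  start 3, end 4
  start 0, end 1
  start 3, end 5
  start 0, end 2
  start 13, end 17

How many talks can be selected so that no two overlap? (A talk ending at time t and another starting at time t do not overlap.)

Sorted by end: (0,1)  (0,2)  (3,4)  (3,5)  (2,9)  (8,11)  (11,12)  (13,17)
take (0,1); take (3,4); skip (2,9); take (8,11); take (11,12); take (13,17).
Selected 5 talks.

5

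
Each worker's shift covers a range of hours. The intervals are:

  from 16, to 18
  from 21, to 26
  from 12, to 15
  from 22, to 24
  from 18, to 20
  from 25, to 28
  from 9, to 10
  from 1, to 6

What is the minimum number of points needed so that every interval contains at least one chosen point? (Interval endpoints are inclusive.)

Sort by right endpoint; whenever an interval is uncovered, place a point at its right end.
Sorted: [1,6] [9,10] [12,15] [16,18] [18,20] [22,24] [21,26] [25,28]
{[1,6]} hit by 6; {[9,10]} hit by 10; {[12,15]} hit by 15; {[16,18],[18,20]} hit by 18; {[22,24],[21,26]} hit by 24; {[25,28]} hit by 28.
Points: 6, 10, 15, 18, 24, 28 (6 total).

6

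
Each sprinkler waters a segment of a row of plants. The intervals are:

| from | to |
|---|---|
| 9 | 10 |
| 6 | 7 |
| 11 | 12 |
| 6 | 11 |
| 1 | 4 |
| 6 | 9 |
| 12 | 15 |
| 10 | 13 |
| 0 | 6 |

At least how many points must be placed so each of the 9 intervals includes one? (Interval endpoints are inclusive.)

Sort by right endpoint; whenever an interval is uncovered, place a point at its right end.
Sorted: [1,4] [0,6] [6,7] [6,9] [9,10] [6,11] [11,12] [10,13] [12,15]
{[1,4],[0,6]} hit by 4; {[6,7],[6,9]} hit by 7; {[9,10],[6,11]} hit by 10; {[11,12],[10,13],[12,15]} hit by 12.
Points: 4, 7, 10, 12 (4 total).

4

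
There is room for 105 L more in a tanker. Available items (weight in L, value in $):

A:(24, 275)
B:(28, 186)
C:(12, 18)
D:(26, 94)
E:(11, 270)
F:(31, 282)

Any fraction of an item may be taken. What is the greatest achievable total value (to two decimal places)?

Greedy by value/weight ratio, highest first.
Order: E (270/11=24.55) > A (275/24=11.46) > F (282/31=9.10) > B (186/28=6.64) > D (94/26=3.62) > C (18/12=1.50)
Fill: take E (11 @ 270) → take A (24 @ 275) → take F (31 @ 282) → take B (28 @ 186) → take 11/26 of D → 39.77; 105/105 used.
Total value = 1052.77

1052.77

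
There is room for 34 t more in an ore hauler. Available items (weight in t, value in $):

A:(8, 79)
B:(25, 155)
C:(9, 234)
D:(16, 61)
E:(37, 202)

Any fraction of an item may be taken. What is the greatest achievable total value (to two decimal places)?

418.40

Greedy by value/weight ratio, highest first.
Order: C (234/9=26.00) > A (79/8=9.88) > B (155/25=6.20) > E (202/37=5.46) > D (61/16=3.81)
Fill: take C (9 @ 234) → take A (8 @ 79) → take 17/25 of B → 105.40; 34/34 used.
Total value = 418.40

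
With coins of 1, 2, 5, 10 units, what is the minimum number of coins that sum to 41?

Greedy: take as many of the largest coin as possible, then repeat with the remainder.
41 − 4×10→1 − 1×1→0
Total coins = 4 + 1 = 5

5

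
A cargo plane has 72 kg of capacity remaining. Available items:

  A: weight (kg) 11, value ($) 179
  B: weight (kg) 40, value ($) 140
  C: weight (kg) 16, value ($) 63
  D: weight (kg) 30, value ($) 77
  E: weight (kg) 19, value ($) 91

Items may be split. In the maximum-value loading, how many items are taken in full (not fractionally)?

Greedy by value/weight ratio, highest first.
Order: A (179/11=16.27) > E (91/19=4.79) > C (63/16=3.94) > B (140/40=3.50) > D (77/30=2.57)
Fill: take A (11 @ 179) → take E (19 @ 91) → take C (16 @ 63) → take 26/40 of B → 91.00; 72/72 used.
3 item(s) taken whole; one partial (take 26/40 of B).

3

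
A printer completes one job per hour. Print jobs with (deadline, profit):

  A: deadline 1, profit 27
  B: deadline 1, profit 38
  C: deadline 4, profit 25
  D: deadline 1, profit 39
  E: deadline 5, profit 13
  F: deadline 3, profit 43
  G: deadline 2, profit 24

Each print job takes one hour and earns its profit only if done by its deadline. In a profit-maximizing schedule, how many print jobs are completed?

Sort by profit descending; place each in the latest free slot ≤ its deadline.
Profit order: F=43 D=39 B=38 A=27 C=25 G=24 E=13
Assign: F→slot 3, D→slot 1, B skipped, A skipped, C→slot 4, G→slot 2, E→slot 5.
Slots: [1:D] [2:G] [3:F] [4:C] [5:E]
5 of 7 scheduled.

5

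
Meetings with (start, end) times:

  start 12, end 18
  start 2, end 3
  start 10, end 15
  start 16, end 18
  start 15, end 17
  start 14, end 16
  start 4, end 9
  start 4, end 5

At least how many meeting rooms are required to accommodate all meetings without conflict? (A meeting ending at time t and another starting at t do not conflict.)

3

The answer is the maximum number of intervals overlapping at any instant.
starts: [2, 4, 4, 10, 12, 14, 15, 16]
ends:   [3, 5, 9, 15, 16, 17, 18, 18]
s2→1 e3→0 s4→1 s4→2 e5→1 e9→0 s10→1 s12→2 s14→3  — peak 3.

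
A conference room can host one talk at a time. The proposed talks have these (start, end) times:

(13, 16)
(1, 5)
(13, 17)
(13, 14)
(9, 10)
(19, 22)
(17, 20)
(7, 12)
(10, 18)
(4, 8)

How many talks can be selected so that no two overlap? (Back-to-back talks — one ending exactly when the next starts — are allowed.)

Sorted by end: (1,5)  (4,8)  (9,10)  (7,12)  (13,14)  (13,16)  (13,17)  (10,18)  (17,20)  (19,22)
take (1,5); take (9,10); skip (7,12); take (13,14); take (17,20); skip (19,22).
Selected 4 talks.

4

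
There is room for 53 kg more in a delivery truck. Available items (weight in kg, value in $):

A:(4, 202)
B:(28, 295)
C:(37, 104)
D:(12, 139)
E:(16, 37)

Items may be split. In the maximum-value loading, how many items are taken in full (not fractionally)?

3

Ratios (sorted): A 50.50, D 11.58, B 10.54, C 2.81, E 2.31
take A (4 @ 202); take D (12 @ 139); take B (28 @ 295); take 9/37 of C → 25.30. Capacity used 53/53.
3 item(s) taken whole; one partial (take 9/37 of C).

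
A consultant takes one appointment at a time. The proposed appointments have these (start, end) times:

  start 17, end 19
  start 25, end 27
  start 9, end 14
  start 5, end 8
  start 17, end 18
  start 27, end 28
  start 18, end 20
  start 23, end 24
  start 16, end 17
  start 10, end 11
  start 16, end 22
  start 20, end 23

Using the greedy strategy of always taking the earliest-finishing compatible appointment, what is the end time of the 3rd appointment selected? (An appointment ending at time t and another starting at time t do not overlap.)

17

By end time: (5,8), (10,11), (9,14), (16,17), (17,18), (17,19), (18,20), (16,22), (20,23), (23,24), (25,27), (27,28).
Pick (5,8); next start ≥ 8 → (10,11); next start ≥ 11 → (16,17); next start ≥ 17 → (17,18); next start ≥ 18 → (18,20); next start ≥ 20 → (20,23); next start ≥ 23 → (23,24); next start ≥ 24 → (25,27); next start ≥ 27 → (27,28).
Selected: (5,8) (10,11) (16,17) (17,18) (18,20) (20,23) (23,24) (25,27) (27,28)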